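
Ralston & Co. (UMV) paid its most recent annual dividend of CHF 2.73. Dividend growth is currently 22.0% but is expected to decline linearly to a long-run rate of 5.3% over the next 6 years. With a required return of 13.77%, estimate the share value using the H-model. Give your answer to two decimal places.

CHF 50.09

H-model: P₀ = D₀[(1+g_L) + H(g_S−g_L)]/(r−g_L), with H = 6/2 = 3.
P₀ = 2.73 × [(1+0.053) + 3×(0.22−0.053)] / (0.1377−0.053)
   = 2.73 × 1.5540 / 0.0847 = 50.0876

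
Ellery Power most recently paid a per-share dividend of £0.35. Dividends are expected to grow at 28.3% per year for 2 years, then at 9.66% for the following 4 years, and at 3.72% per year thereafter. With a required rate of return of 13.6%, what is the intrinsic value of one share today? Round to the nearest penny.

£6.55

Three-stage DDM. Project D₁…D_6; terminal Gordon value at t=6 with g = 0.0372; discount at r = 0.136.
D_1 = 0.4490
D_2 = 0.5761
D_3 = 0.6318
D_4 = 0.6928
D_5 = 0.7597
D_6 = 0.8331
TV_6 = 0.8641/(0.136−0.0372) = 8.7462
P₀ = Σ Dₜ/(1+r)ᵗ + TV_6/(1+r)^6 = 6.5475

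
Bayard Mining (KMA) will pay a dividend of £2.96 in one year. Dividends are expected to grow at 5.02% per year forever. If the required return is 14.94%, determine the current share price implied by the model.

£29.84

Gordon growth model: P₀ = D₁/(r − g), with D₁ = 2.96 given directly.
P₀ = 2.9600 / (0.1494 − 0.0502) = 2.9600 / 0.0992 = 29.8387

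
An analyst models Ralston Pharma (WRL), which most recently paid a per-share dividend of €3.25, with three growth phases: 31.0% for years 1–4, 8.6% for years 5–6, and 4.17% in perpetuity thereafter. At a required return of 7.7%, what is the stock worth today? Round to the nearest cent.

€249.58

Three-stage DDM. Project D₁…D_6; terminal Gordon value at t=6 with g = 0.0417; discount at r = 0.077.
D_1 = 4.2575
D_2 = 5.5773
D_3 = 7.3063
D_4 = 9.5712
D_5 = 10.3944
D_6 = 11.2883
TV_6 = 11.7590/(0.077−0.0417) = 333.1165
P₀ = Σ Dₜ/(1+r)ᵗ + TV_6/(1+r)^6 = 249.5833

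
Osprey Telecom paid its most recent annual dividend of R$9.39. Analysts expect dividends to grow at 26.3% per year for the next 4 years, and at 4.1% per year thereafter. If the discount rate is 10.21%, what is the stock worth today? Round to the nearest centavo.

R$329.35

Two-stage DDM. Project D₁…D_4 at 0.263, terminal growth 0.041, discount at r = 0.1021.
D_1 = 11.8596
D_2 = 14.9786
D_3 = 18.9180
D_4 = 23.8935
Terminal value at t=4: TV = D_5/(r−g) = 24.8731/(0.1021−0.041) = 407.0882
P₀ = 11.8596/(1+0.1021)^1 + 14.9786/(1+0.1021)^2 + 18.9180/(1+0.1021)^3 + 23.8935/(1+0.1021)^4 + 407.0882/(1+0.1021)^4 = 329.3542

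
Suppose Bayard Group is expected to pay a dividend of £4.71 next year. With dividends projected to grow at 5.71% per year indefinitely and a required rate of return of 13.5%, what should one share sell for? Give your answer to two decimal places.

Gordon growth model: P₀ = D₁/(r − g), with D₁ = 4.71 given directly.
P₀ = 4.7100 / (0.135 − 0.0571) = 4.7100 / 0.0779 = 60.4621

£60.46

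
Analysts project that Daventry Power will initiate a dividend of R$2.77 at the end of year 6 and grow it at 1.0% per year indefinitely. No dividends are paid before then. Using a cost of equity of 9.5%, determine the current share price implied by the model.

Deferred-dividend DDM. At t=5 the remaining stream is a growing perpetuity with first payment D_6 = 2.77.
V_5 = D_6/(r−g) = 2.77/(0.095−0.01) = 32.5882
P₀ = V_5/(1+r)^5 = 32.5882/(1+0.095)^5 = 20.7009

R$20.70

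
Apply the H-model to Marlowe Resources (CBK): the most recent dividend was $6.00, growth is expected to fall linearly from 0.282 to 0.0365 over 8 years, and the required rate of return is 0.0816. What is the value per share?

$268.54

H-model: P₀ = D₀[(1+g_L) + H(g_S−g_L)]/(r−g_L), with H = 8/2 = 4.
P₀ = 6.00 × [(1+0.0365) + 4×(0.282−0.0365)] / (0.0816−0.0365)
   = 6.00 × 2.0185 / 0.0451 = 268.5366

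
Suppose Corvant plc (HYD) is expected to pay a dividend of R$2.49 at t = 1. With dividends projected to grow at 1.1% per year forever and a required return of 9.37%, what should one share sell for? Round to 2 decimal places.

R$30.11

Gordon growth model: P₀ = D₁/(r − g), with D₁ = 2.49 given directly.
P₀ = 2.4900 / (0.0937 − 0.011) = 2.4900 / 0.0827 = 30.1088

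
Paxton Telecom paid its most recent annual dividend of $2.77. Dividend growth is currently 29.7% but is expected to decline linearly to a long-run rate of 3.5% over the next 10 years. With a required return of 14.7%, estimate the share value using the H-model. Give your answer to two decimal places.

H-model: P₀ = D₀[(1+g_L) + H(g_S−g_L)]/(r−g_L), with H = 10/2 = 5.
P₀ = 2.77 × [(1+0.035) + 5×(0.297−0.035)] / (0.147−0.035)
   = 2.77 × 2.3450 / 0.112 = 57.9969

$58.00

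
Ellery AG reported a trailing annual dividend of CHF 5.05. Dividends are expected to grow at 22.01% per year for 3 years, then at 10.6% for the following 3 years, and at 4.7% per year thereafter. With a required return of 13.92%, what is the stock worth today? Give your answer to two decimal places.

Three-stage DDM. Project D₁…D_6; terminal Gordon value at t=6 with g = 0.047; discount at r = 0.1392.
D_1 = 6.1615
D_2 = 7.5177
D_3 = 9.1723
D_4 = 10.1445
D_5 = 11.2199
D_6 = 12.4092
TV_6 = 12.9924/(0.1392−0.047) = 140.9155
P₀ = Σ Dₜ/(1+r)ᵗ + TV_6/(1+r)^6 = 99.4239

CHF 99.42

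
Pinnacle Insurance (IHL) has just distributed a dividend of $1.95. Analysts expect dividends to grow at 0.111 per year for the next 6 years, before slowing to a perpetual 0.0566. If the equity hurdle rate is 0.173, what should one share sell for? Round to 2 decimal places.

$22.50

Two-stage DDM. Project D₁…D_6 at 0.111, terminal growth 0.0566, discount at r = 0.173.
D_1 = 2.1664
D_2 = 2.4069
D_3 = 2.6741
D_4 = 2.9709
D_5 = 3.3007
D_6 = 3.6671
Terminal value at t=6: TV = D_7/(r−g) = 3.8746/(0.173−0.0566) = 33.2871
P₀ = 2.1664/(1+0.173)^1 + 2.4069/(1+0.173)^2 + 2.6741/(1+0.173)^3 + 2.9709/(1+0.173)^4 + 3.3007/(1+0.173)^5 + 3.6671/(1+0.173)^6 + 33.2871/(1+0.173)^6 = 22.4952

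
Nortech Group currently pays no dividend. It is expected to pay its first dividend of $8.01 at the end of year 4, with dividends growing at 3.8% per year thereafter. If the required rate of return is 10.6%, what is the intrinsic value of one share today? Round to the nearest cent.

Deferred-dividend DDM. At t=3 the remaining stream is a growing perpetuity with first payment D_4 = 8.01.
V_3 = D_4/(r−g) = 8.01/(0.106−0.038) = 117.7941
P₀ = V_3/(1+r)^3 = 117.7941/(1+0.106)^3 = 87.0679

$87.07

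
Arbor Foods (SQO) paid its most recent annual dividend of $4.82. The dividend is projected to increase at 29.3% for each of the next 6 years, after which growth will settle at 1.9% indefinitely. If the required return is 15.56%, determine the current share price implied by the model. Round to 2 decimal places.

$114.20

Two-stage DDM. Project D₁…D_6 at 0.293, terminal growth 0.019, discount at r = 0.1556.
D_1 = 6.2323
D_2 = 8.0583
D_3 = 10.4194
D_4 = 13.4723
D_5 = 17.4197
D_6 = 22.5236
Terminal value at t=6: TV = D_7/(r−g) = 22.9516/(0.1556−0.019) = 168.0203
P₀ = 6.2323/(1+0.1556)^1 + 8.0583/(1+0.1556)^2 + 10.4194/(1+0.1556)^3 + 13.4723/(1+0.1556)^4 + 17.4197/(1+0.1556)^5 + 22.5236/(1+0.1556)^6 + 168.0203/(1+0.1556)^6 = 114.1977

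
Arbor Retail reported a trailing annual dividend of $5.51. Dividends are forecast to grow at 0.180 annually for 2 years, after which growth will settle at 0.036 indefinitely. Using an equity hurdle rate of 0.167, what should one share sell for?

$55.76

Two-stage DDM. Project D₁…D_2 at 0.18, terminal growth 0.036, discount at r = 0.167.
D_1 = 6.5018
D_2 = 7.6721
Terminal value at t=2: TV = D_3/(r−g) = 7.9483/(0.167−0.036) = 60.6742
P₀ = 6.5018/(1+0.167)^1 + 7.6721/(1+0.167)^2 + 60.6742/(1+0.167)^2 = 55.7563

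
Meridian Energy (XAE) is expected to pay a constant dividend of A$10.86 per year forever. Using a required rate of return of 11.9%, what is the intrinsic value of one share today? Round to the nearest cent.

A$91.26

Zero-growth DDM (perpetuity): P₀ = D/r = 10.86 / 0.119 = 91.2605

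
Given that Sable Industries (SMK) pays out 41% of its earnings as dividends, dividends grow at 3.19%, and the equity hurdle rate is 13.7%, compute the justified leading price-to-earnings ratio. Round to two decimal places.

3.90

Justified leading P/E = b/(r−g) = 0.41/(0.137−0.0319) = 3.9010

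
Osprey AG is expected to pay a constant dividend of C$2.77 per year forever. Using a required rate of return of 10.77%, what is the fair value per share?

Zero-growth DDM (perpetuity): P₀ = D/r = 2.77 / 0.1077 = 25.7196

C$25.72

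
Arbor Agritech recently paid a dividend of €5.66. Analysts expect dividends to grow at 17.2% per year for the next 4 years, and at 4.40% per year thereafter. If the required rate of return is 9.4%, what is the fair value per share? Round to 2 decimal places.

€182.64

Two-stage DDM. Project D₁…D_4 at 0.172, terminal growth 0.044, discount at r = 0.094.
D_1 = 6.6335
D_2 = 7.7745
D_3 = 9.1117
D_4 = 10.6789
Terminal value at t=4: TV = D_5/(r−g) = 11.1488/(0.094−0.044) = 222.9756
P₀ = 6.6335/(1+0.094)^1 + 7.7745/(1+0.094)^2 + 9.1117/(1+0.094)^3 + 10.6789/(1+0.094)^4 + 222.9756/(1+0.094)^4 = 182.6376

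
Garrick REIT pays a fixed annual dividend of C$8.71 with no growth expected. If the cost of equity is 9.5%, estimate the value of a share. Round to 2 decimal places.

Zero-growth DDM (perpetuity): P₀ = D/r = 8.71 / 0.095 = 91.6842

C$91.68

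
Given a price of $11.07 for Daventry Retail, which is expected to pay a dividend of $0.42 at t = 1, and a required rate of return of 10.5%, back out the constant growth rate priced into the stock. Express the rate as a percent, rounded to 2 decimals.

From P₀ = D₁/(r − g), the implied growth is g = r − D₁/P₀.
g = 0.105 − 0.42/11.07 = 0.105 − 0.03794 = 0.06706

6.71%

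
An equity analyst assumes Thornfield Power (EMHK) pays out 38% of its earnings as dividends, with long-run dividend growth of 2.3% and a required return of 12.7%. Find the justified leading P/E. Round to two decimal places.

Justified leading P/E = b/(r−g) = 0.38/(0.127−0.023) = 3.6538

3.65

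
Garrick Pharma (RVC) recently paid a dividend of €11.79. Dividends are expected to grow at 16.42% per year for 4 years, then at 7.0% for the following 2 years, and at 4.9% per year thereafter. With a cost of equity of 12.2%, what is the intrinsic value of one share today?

€255.83

Three-stage DDM. Project D₁…D_6; terminal Gordon value at t=6 with g = 0.049; discount at r = 0.122.
D_1 = 13.7259
D_2 = 15.9797
D_3 = 18.6036
D_4 = 21.6583
D_5 = 23.1744
D_6 = 24.7966
TV_6 = 26.0116/(0.122−0.049) = 356.3234
P₀ = Σ Dₜ/(1+r)ᵗ + TV_6/(1+r)^6 = 255.8286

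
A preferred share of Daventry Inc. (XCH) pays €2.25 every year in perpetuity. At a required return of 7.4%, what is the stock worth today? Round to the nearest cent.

€30.41

Zero-growth DDM (perpetuity): P₀ = D/r = 2.25 / 0.074 = 30.4054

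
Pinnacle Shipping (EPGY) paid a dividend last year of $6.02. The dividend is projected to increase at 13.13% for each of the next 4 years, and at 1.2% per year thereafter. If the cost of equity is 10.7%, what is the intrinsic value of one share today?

Two-stage DDM. Project D₁…D_4 at 0.1313, terminal growth 0.012, discount at r = 0.107.
D_1 = 6.8104
D_2 = 7.7046
D_3 = 8.7163
D_4 = 9.8607
Terminal value at t=4: TV = D_5/(r−g) = 9.9790/(0.107−0.012) = 105.0424
P₀ = 6.8104/(1+0.107)^1 + 7.7046/(1+0.107)^2 + 8.7163/(1+0.107)^3 + 9.8607/(1+0.107)^4 + 105.0424/(1+0.107)^4 = 95.3786

$95.38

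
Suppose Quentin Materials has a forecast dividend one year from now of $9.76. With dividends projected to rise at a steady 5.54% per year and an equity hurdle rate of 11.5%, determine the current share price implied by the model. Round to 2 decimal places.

Gordon growth model: P₀ = D₁/(r − g), with D₁ = 9.76 given directly.
P₀ = 9.7600 / (0.115 − 0.0554) = 9.7600 / 0.0596 = 163.7584

$163.76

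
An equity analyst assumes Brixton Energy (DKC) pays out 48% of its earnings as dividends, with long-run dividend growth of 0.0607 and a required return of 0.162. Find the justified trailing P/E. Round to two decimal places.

5.03

Justified trailing P/E = b(1+g)/(r−g) = 0.48×(1+0.0607)/(0.162−0.0607) = 5.0260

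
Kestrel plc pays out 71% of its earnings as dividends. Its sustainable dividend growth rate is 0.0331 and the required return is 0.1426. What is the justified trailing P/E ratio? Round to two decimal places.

6.70

Justified trailing P/E = b(1+g)/(r−g) = 0.71×(1+0.0331)/(0.1426−0.0331) = 6.6986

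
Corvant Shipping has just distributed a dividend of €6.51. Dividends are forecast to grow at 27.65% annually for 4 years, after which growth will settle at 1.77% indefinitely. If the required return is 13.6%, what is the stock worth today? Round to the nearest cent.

€124.44

Two-stage DDM. Project D₁…D_4 at 0.2765, terminal growth 0.0177, discount at r = 0.136.
D_1 = 8.3100
D_2 = 10.6077
D_3 = 13.5408
D_4 = 17.2848
Terminal value at t=4: TV = D_5/(r−g) = 17.5907/(0.136−0.0177) = 148.6960
P₀ = 8.3100/(1+0.136)^1 + 10.6077/(1+0.136)^2 + 13.5408/(1+0.136)^3 + 17.2848/(1+0.136)^4 + 148.6960/(1+0.136)^4 = 124.4370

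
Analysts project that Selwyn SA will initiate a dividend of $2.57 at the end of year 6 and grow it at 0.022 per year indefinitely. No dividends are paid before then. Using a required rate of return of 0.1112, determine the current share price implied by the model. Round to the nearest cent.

$17.01

Deferred-dividend DDM. At t=5 the remaining stream is a growing perpetuity with first payment D_6 = 2.57.
V_5 = D_6/(r−g) = 2.57/(0.1112−0.022) = 28.8117
P₀ = V_5/(1+r)^5 = 28.8117/(1+0.1112)^5 = 17.0062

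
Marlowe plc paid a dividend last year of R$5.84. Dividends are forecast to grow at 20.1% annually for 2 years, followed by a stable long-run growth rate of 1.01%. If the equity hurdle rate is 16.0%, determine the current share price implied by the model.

Two-stage DDM. Project D₁…D_2 at 0.201, terminal growth 0.0101, discount at r = 0.16.
D_1 = 7.0138
D_2 = 8.4236
Terminal value at t=2: TV = D_3/(r−g) = 8.5087/(0.16−0.0101) = 56.7625
P₀ = 7.0138/(1+0.16)^1 + 8.4236/(1+0.16)^2 + 56.7625/(1+0.16)^2 = 54.4903

R$54.49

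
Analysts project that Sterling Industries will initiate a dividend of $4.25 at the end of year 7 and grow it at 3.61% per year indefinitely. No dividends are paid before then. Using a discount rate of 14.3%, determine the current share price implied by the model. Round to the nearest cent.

$17.83

Deferred-dividend DDM. At t=6 the remaining stream is a growing perpetuity with first payment D_7 = 4.25.
V_6 = D_7/(r−g) = 4.25/(0.143−0.0361) = 39.7568
P₀ = V_6/(1+r)^6 = 39.7568/(1+0.143)^6 = 17.8293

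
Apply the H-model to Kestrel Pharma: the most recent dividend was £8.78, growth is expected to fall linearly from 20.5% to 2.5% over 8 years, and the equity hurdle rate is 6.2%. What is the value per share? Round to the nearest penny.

£414.08

H-model: P₀ = D₀[(1+g_L) + H(g_S−g_L)]/(r−g_L), with H = 8/2 = 4.
P₀ = 8.78 × [(1+0.025) + 4×(0.205−0.025)] / (0.062−0.025)
   = 8.78 × 1.7450 / 0.037 = 414.0838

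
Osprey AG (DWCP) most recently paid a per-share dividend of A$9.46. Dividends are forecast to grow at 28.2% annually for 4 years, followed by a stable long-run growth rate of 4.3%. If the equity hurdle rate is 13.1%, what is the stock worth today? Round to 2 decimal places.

Two-stage DDM. Project D₁…D_4 at 0.282, terminal growth 0.043, discount at r = 0.131.
D_1 = 12.1277
D_2 = 15.5477
D_3 = 19.9322
D_4 = 25.5531
Terminal value at t=4: TV = D_5/(r−g) = 26.6519/(0.131−0.043) = 302.8621
P₀ = 12.1277/(1+0.131)^1 + 15.5477/(1+0.131)^2 + 19.9322/(1+0.131)^3 + 25.5531/(1+0.131)^4 + 302.8621/(1+0.131)^4 = 237.3668

A$237.37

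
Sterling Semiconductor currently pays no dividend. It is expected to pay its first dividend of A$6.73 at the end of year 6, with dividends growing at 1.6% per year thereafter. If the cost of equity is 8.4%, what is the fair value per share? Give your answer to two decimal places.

A$66.12

Deferred-dividend DDM. At t=5 the remaining stream is a growing perpetuity with first payment D_6 = 6.73.
V_5 = D_6/(r−g) = 6.73/(0.084−0.016) = 98.9706
P₀ = V_5/(1+r)^5 = 98.9706/(1+0.084)^5 = 66.1241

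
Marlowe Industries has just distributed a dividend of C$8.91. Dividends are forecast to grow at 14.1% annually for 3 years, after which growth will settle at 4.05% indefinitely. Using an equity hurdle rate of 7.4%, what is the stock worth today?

Two-stage DDM. Project D₁…D_3 at 0.141, terminal growth 0.0405, discount at r = 0.074.
D_1 = 10.1663
D_2 = 11.5998
D_3 = 13.2353
Terminal value at t=3: TV = D_4/(r−g) = 13.7714/(0.074−0.0405) = 411.0853
P₀ = 10.1663/(1+0.074)^1 + 11.5998/(1+0.074)^2 + 13.2353/(1+0.074)^3 + 411.0853/(1+0.074)^3 = 362.0385

C$362.04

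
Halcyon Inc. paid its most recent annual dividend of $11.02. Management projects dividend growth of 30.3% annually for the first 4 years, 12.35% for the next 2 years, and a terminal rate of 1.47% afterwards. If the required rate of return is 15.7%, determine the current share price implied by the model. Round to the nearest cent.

Three-stage DDM. Project D₁…D_6; terminal Gordon value at t=6 with g = 0.0147; discount at r = 0.157.
D_1 = 14.3591
D_2 = 18.7099
D_3 = 24.3789
D_4 = 31.7658
D_5 = 35.6888
D_6 = 40.0964
TV_6 = 40.6858/(0.157−0.0147) = 285.9158
P₀ = Σ Dₜ/(1+r)ᵗ + TV_6/(1+r)^6 = 212.9721

$212.97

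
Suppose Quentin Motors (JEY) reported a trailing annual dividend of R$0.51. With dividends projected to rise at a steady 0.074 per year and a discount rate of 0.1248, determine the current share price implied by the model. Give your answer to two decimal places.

R$10.78

Gordon growth model: P₀ = D₁/(r − g). D₁ = 0.51 × (1 + 0.074) = 0.5477.
P₀ = 0.5477 / (0.1248 − 0.074) = 0.5477 / 0.0508 = 10.7823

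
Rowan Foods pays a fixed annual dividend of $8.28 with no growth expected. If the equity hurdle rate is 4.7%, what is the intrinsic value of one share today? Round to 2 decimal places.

Zero-growth DDM (perpetuity): P₀ = D/r = 8.28 / 0.047 = 176.1702

$176.17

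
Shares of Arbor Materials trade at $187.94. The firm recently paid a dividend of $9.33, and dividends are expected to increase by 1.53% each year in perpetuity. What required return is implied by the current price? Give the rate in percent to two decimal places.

Rearranging the constant-growth DDM: r = D₁/P₀ + g.
D₁ = 9.33 × (1 + 0.0153) = 9.4727.
r = 9.4727 / 187.94 + 0.0153 = 0.05040 + 0.0153 = 0.06570

6.57%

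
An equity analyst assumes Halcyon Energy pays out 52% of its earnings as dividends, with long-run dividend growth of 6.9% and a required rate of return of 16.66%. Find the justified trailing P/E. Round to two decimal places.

5.70

Justified trailing P/E = b(1+g)/(r−g) = 0.52×(1+0.069)/(0.1666−0.069) = 5.6955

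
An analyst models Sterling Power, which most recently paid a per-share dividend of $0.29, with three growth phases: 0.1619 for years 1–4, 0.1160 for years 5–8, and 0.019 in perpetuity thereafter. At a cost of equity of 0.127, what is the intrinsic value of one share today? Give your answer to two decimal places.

Three-stage DDM. Project D₁…D_8; terminal Gordon value at t=8 with g = 0.019; discount at r = 0.127.
D_1 = 0.3370
D_2 = 0.3915
D_3 = 0.4549
D_4 = 0.5285
D_5 = 0.5898
D_6 = 0.6583
D_7 = 0.7346
D_8 = 0.8198
TV_8 = 0.8354/(0.127−0.019) = 7.7354
P₀ = Σ Dₜ/(1+r)ᵗ + TV_8/(1+r)^8 = 5.5037

$5.50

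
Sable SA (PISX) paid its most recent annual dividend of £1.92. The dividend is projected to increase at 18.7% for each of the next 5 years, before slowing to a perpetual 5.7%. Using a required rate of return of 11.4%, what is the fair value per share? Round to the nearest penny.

£60.56

Two-stage DDM. Project D₁…D_5 at 0.187, terminal growth 0.057, discount at r = 0.114.
D_1 = 2.2790
D_2 = 2.7052
D_3 = 3.2111
D_4 = 3.8116
D_5 = 4.5243
Terminal value at t=5: TV = D_6/(r−g) = 4.7822/(0.114−0.057) = 83.8986
P₀ = 2.2790/(1+0.114)^1 + 2.7052/(1+0.114)^2 + 3.2111/(1+0.114)^3 + 3.8116/(1+0.114)^4 + 4.5243/(1+0.114)^5 + 83.8986/(1+0.114)^5 = 60.5627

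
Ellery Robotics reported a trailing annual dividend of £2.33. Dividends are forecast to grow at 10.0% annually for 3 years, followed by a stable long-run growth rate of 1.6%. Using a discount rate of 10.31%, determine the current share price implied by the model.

Two-stage DDM. Project D₁…D_3 at 0.1, terminal growth 0.016, discount at r = 0.1031.
D_1 = 2.5630
D_2 = 2.8193
D_3 = 3.1012
Terminal value at t=3: TV = D_4/(r−g) = 3.1508/(0.1031−0.016) = 36.1751
P₀ = 2.5630/(1+0.1031)^1 + 2.8193/(1+0.1031)^2 + 3.1012/(1+0.1031)^3 + 36.1751/(1+0.1031)^3 = 33.9012

£33.90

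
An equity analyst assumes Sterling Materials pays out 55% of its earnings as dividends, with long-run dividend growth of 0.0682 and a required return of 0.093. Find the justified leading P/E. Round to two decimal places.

22.18

Justified leading P/E = b/(r−g) = 0.55/(0.093−0.0682) = 22.1774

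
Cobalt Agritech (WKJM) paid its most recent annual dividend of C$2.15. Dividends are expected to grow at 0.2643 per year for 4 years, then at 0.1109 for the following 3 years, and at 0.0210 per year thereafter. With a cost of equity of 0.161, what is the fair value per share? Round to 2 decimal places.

Three-stage DDM. Project D₁…D_7; terminal Gordon value at t=7 with g = 0.021; discount at r = 0.161.
D_1 = 2.7182
D_2 = 3.4367
D_3 = 4.3450
D_4 = 5.4934
D_5 = 6.1026
D_6 = 6.7794
D_7 = 7.5312
TV_7 = 7.6894/(0.161−0.021) = 54.9239
P₀ = Σ Dₜ/(1+r)ᵗ + TV_7/(1+r)^7 = 38.3177

C$38.32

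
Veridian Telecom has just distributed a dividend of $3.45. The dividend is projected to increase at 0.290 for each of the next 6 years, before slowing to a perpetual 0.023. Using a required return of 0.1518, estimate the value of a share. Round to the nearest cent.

$85.44

Two-stage DDM. Project D₁…D_6 at 0.29, terminal growth 0.023, discount at r = 0.1518.
D_1 = 4.4505
D_2 = 5.7411
D_3 = 7.4061
D_4 = 9.5538
D_5 = 12.3245
D_6 = 15.8985
Terminal value at t=6: TV = D_7/(r−g) = 16.2642/(0.1518−0.023) = 126.2749
P₀ = 4.4505/(1+0.1518)^1 + 5.7411/(1+0.1518)^2 + 7.4061/(1+0.1518)^3 + 9.5538/(1+0.1518)^4 + 12.3245/(1+0.1518)^5 + 15.8985/(1+0.1518)^6 + 126.2749/(1+0.1518)^6 = 85.4378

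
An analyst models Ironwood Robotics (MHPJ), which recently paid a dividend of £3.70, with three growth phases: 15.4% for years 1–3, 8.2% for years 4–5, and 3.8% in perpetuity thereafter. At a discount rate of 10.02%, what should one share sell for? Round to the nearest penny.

Three-stage DDM. Project D₁…D_5; terminal Gordon value at t=5 with g = 0.038; discount at r = 0.1002.
D_1 = 4.2698
D_2 = 4.9273
D_3 = 5.6862
D_4 = 6.1524
D_5 = 6.6569
TV_5 = 6.9099/(0.1002−0.038) = 111.0915
P₀ = Σ Dₜ/(1+r)ᵗ + TV_5/(1+r)^5 = 89.4666

£89.47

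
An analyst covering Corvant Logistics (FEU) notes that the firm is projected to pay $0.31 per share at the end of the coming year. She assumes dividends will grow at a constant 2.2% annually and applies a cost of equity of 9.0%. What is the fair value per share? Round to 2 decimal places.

$4.56

Gordon growth model: P₀ = D₁/(r − g), with D₁ = 0.31 given directly.
P₀ = 0.3100 / (0.09 − 0.022) = 0.3100 / 0.068 = 4.5588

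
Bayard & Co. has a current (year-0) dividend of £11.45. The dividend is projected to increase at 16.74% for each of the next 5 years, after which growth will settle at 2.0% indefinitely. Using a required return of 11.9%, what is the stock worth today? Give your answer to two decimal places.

£210.91

Two-stage DDM. Project D₁…D_5 at 0.1674, terminal growth 0.02, discount at r = 0.119.
D_1 = 13.3667
D_2 = 15.6043
D_3 = 18.2165
D_4 = 21.2659
D_5 = 24.8258
Terminal value at t=5: TV = D_6/(r−g) = 25.3224/(0.119−0.02) = 255.7814
P₀ = 13.3667/(1+0.119)^1 + 15.6043/(1+0.119)^2 + 18.2165/(1+0.119)^3 + 21.2659/(1+0.119)^4 + 24.8258/(1+0.119)^5 + 255.7814/(1+0.119)^5 = 210.9081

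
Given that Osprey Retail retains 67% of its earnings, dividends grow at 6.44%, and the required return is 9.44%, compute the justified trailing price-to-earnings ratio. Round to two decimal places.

11.71

Payout ratio b = 1 − 0.67 = 0.33.
Justified trailing P/E = b(1+g)/(r−g) = 0.33×(1+0.0644)/(0.0944−0.0644) = 11.7084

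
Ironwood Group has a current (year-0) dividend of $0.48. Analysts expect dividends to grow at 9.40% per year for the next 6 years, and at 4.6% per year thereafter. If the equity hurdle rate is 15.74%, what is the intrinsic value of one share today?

$5.59

Two-stage DDM. Project D₁…D_6 at 0.094, terminal growth 0.046, discount at r = 0.1574.
D_1 = 0.5251
D_2 = 0.5745
D_3 = 0.6285
D_4 = 0.6876
D_5 = 0.7522
D_6 = 0.8229
Terminal value at t=6: TV = D_7/(r−g) = 0.8607/(0.1574−0.046) = 7.7267
P₀ = 0.5251/(1+0.1574)^1 + 0.5745/(1+0.1574)^2 + 0.6285/(1+0.1574)^3 + 0.6876/(1+0.1574)^4 + 0.7522/(1+0.1574)^5 + 0.8229/(1+0.1574)^6 + 7.7267/(1+0.1574)^6 = 5.5899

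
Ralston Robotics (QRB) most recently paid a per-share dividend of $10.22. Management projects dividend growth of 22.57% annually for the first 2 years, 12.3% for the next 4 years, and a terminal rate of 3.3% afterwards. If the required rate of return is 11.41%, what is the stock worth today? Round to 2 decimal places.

$236.75

Three-stage DDM. Project D₁…D_6; terminal Gordon value at t=6 with g = 0.033; discount at r = 0.1141.
D_1 = 12.5267
D_2 = 15.3539
D_3 = 17.2425
D_4 = 19.3633
D_5 = 21.7450
D_6 = 24.4196
TV_6 = 25.2254/(0.1141−0.033) = 311.0411
P₀ = Σ Dₜ/(1+r)ᵗ + TV_6/(1+r)^6 = 236.7470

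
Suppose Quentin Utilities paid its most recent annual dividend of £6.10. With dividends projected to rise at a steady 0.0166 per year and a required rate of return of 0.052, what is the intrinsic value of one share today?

Gordon growth model: P₀ = D₁/(r − g). D₁ = 6.10 × (1 + 0.0166) = 6.2013.
P₀ = 6.2013 / (0.052 − 0.0166) = 6.2013 / 0.0354 = 175.1768

£175.18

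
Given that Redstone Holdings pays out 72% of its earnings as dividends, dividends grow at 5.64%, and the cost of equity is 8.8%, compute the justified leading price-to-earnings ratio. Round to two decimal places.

22.78

Justified leading P/E = b/(r−g) = 0.72/(0.088−0.0564) = 22.7848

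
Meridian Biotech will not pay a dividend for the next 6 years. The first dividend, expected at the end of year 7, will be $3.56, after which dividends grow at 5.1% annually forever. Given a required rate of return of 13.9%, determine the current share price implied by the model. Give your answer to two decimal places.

$18.53

Deferred-dividend DDM. At t=6 the remaining stream is a growing perpetuity with first payment D_7 = 3.56.
V_6 = D_7/(r−g) = 3.56/(0.139−0.051) = 40.4545
P₀ = V_6/(1+r)^6 = 40.4545/(1+0.139)^6 = 18.5278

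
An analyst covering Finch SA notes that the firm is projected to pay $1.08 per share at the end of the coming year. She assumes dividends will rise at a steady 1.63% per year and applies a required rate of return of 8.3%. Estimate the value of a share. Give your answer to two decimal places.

Gordon growth model: P₀ = D₁/(r − g), with D₁ = 1.08 given directly.
P₀ = 1.0800 / (0.083 − 0.0163) = 1.0800 / 0.0667 = 16.1919

$16.19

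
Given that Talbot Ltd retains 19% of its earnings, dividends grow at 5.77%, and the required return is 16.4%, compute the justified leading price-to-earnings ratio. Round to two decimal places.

7.62

Payout ratio b = 1 − 0.19 = 0.81.
Justified leading P/E = b/(r−g) = 0.81/(0.164−0.0577) = 7.6199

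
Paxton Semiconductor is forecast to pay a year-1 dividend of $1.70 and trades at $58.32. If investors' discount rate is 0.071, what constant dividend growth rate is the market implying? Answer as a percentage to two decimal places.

4.19%

From P₀ = D₁/(r − g), the implied growth is g = r − D₁/P₀.
g = 0.071 − 1.70/58.32 = 0.071 − 0.02915 = 0.04185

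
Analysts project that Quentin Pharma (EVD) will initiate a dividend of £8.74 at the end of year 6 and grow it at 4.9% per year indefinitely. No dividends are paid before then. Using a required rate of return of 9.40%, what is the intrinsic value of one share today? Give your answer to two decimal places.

£123.94

Deferred-dividend DDM. At t=5 the remaining stream is a growing perpetuity with first payment D_6 = 8.74.
V_5 = D_6/(r−g) = 8.74/(0.094−0.049) = 194.2222
P₀ = V_5/(1+r)^5 = 194.2222/(1+0.094)^5 = 123.9402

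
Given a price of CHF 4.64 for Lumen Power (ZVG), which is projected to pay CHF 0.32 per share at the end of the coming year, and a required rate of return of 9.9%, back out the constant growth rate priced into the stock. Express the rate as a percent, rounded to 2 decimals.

3.00%

From P₀ = D₁/(r − g), the implied growth is g = r − D₁/P₀.
g = 0.099 − 0.32/4.64 = 0.099 − 0.06897 = 0.03003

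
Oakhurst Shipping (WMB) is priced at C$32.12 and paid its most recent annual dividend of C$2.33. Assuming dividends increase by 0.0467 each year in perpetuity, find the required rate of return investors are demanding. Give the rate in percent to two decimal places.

Rearranging the constant-growth DDM: r = D₁/P₀ + g.
D₁ = 2.33 × (1 + 0.0467) = 2.4388.
r = 2.4388 / 32.12 + 0.0467 = 0.07593 + 0.0467 = 0.12263

12.26%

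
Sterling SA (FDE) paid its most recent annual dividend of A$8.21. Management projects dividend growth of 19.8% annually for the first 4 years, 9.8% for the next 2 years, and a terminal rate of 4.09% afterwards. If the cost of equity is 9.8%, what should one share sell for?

A$276.40

Three-stage DDM. Project D₁…D_6; terminal Gordon value at t=6 with g = 0.0409; discount at r = 0.098.
D_1 = 9.8356
D_2 = 11.7830
D_3 = 14.1161
D_4 = 16.9110
D_5 = 18.5683
D_6 = 20.3880
TV_6 = 21.2219/(0.098−0.0409) = 371.6619
P₀ = Σ Dₜ/(1+r)ᵗ + TV_6/(1+r)^6 = 276.3962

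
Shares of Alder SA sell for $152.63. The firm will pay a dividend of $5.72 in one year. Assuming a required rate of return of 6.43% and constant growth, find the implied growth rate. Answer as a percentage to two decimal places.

From P₀ = D₁/(r − g), the implied growth is g = r − D₁/P₀.
g = 0.0643 − 5.72/152.63 = 0.0643 − 0.03748 = 0.02682

2.68%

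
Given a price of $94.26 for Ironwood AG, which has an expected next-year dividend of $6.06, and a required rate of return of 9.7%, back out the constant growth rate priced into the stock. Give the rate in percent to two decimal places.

From P₀ = D₁/(r − g), the implied growth is g = r − D₁/P₀.
g = 0.097 − 6.06/94.26 = 0.097 − 0.06429 = 0.03271

3.27%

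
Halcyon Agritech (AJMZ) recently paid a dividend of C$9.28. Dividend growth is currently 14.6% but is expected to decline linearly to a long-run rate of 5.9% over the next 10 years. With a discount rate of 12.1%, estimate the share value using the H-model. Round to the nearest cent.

C$223.62

H-model: P₀ = D₀[(1+g_L) + H(g_S−g_L)]/(r−g_L), with H = 10/2 = 5.
P₀ = 9.28 × [(1+0.059) + 5×(0.146−0.059)] / (0.121−0.059)
   = 9.28 × 1.4940 / 0.062 = 223.6181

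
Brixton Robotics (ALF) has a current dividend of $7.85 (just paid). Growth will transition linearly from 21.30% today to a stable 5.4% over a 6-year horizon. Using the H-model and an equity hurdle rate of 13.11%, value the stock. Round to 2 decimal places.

$155.88

H-model: P₀ = D₀[(1+g_L) + H(g_S−g_L)]/(r−g_L), with H = 6/2 = 3.
P₀ = 7.85 × [(1+0.054) + 3×(0.213−0.054)] / (0.1311−0.054)
   = 7.85 × 1.5310 / 0.0771 = 155.8800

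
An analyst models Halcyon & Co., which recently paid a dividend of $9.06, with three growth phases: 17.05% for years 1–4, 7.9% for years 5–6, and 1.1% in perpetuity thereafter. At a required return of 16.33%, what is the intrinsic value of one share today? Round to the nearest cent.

Three-stage DDM. Project D₁…D_6; terminal Gordon value at t=6 with g = 0.011; discount at r = 0.1633.
D_1 = 10.6047
D_2 = 12.4128
D_3 = 14.5292
D_4 = 17.0065
D_5 = 18.3500
D_6 = 19.7996
TV_6 = 20.0174/(0.1633−0.011) = 131.4341
P₀ = Σ Dₜ/(1+r)ᵗ + TV_6/(1+r)^6 = 106.4413

$106.44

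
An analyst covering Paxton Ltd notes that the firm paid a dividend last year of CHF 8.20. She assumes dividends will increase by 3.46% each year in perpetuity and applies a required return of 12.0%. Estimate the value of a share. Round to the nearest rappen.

Gordon growth model: P₀ = D₁/(r − g). D₁ = 8.20 × (1 + 0.0346) = 8.4837.
P₀ = 8.4837 / (0.12 − 0.0346) = 8.4837 / 0.0854 = 99.3410

CHF 99.34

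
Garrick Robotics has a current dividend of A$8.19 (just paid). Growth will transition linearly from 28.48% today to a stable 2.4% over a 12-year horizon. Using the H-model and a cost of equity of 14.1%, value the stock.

H-model: P₀ = D₀[(1+g_L) + H(g_S−g_L)]/(r−g_L), with H = 12/2 = 6.
P₀ = 8.19 × [(1+0.024) + 6×(0.2848−0.024)] / (0.141−0.024)
   = 8.19 × 2.5888 / 0.117 = 181.2160

A$181.22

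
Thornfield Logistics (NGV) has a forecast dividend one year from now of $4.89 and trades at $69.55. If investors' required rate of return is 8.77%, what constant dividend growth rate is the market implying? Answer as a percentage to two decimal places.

From P₀ = D₁/(r − g), the implied growth is g = r − D₁/P₀.
g = 0.0877 − 4.89/69.55 = 0.0877 − 0.07031 = 0.01739

1.74%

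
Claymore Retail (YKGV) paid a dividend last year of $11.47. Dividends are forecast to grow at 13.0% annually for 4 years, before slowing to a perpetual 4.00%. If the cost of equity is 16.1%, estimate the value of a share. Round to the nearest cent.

$131.37

Two-stage DDM. Project D₁…D_4 at 0.13, terminal growth 0.04, discount at r = 0.161.
D_1 = 12.9611
D_2 = 14.6460
D_3 = 16.5500
D_4 = 18.7015
Terminal value at t=4: TV = D_5/(r−g) = 19.4496/(0.161−0.04) = 160.7404
P₀ = 12.9611/(1+0.161)^1 + 14.6460/(1+0.161)^2 + 16.5500/(1+0.161)^3 + 18.7015/(1+0.161)^4 + 160.7404/(1+0.161)^4 = 131.3681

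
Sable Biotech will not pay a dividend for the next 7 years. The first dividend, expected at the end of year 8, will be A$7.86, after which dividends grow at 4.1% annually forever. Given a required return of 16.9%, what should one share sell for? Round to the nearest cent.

Deferred-dividend DDM. At t=7 the remaining stream is a growing perpetuity with first payment D_8 = 7.86.
V_7 = D_8/(r−g) = 7.86/(0.169−0.041) = 61.4062
P₀ = V_7/(1+r)^7 = 61.4062/(1+0.169)^7 = 20.5831

A$20.58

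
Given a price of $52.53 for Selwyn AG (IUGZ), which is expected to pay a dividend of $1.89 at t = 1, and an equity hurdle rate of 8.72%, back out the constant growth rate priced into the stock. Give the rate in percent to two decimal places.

5.12%

From P₀ = D₁/(r − g), the implied growth is g = r − D₁/P₀.
g = 0.0872 − 1.89/52.53 = 0.0872 − 0.03598 = 0.05122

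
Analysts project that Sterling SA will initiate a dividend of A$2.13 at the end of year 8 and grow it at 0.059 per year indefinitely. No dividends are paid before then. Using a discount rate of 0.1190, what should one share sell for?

A$16.16

Deferred-dividend DDM. At t=7 the remaining stream is a growing perpetuity with first payment D_8 = 2.13.
V_7 = D_8/(r−g) = 2.13/(0.119−0.059) = 35.5000
P₀ = V_7/(1+r)^7 = 35.5000/(1+0.119)^7 = 16.1591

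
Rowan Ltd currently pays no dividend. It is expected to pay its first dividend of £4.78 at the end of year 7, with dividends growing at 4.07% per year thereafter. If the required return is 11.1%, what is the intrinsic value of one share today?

£36.16

Deferred-dividend DDM. At t=6 the remaining stream is a growing perpetuity with first payment D_7 = 4.78.
V_6 = D_7/(r−g) = 4.78/(0.111−0.0407) = 67.9943
P₀ = V_6/(1+r)^6 = 67.9943/(1+0.111)^6 = 36.1567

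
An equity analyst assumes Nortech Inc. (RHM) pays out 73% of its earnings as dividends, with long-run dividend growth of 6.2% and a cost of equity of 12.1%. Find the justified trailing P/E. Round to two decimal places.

13.14

Justified trailing P/E = b(1+g)/(r−g) = 0.73×(1+0.062)/(0.121−0.062) = 13.1400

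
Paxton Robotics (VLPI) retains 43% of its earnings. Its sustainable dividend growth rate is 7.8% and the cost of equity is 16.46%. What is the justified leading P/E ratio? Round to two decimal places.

Payout ratio b = 1 − 0.43 = 0.57.
Justified leading P/E = b/(r−g) = 0.57/(0.1646−0.078) = 6.5820

6.58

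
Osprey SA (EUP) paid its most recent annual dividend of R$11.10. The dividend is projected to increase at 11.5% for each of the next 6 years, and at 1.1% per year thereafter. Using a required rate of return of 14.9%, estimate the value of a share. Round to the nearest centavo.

R$127.94

Two-stage DDM. Project D₁…D_6 at 0.115, terminal growth 0.011, discount at r = 0.149.
D_1 = 12.3765
D_2 = 13.7998
D_3 = 15.3868
D_4 = 17.1563
D_5 = 19.1292
D_6 = 21.3291
Terminal value at t=6: TV = D_7/(r−g) = 21.5637/(0.149−0.011) = 156.2587
P₀ = 12.3765/(1+0.149)^1 + 13.7998/(1+0.149)^2 + 15.3868/(1+0.149)^3 + 17.1563/(1+0.149)^4 + 19.1292/(1+0.149)^5 + 21.3291/(1+0.149)^6 + 156.2587/(1+0.149)^6 = 127.9411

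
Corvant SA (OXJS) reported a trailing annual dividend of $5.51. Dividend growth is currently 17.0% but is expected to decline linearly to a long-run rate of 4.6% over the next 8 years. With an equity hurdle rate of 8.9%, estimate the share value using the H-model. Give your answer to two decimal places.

$197.59

H-model: P₀ = D₀[(1+g_L) + H(g_S−g_L)]/(r−g_L), with H = 8/2 = 4.
P₀ = 5.51 × [(1+0.046) + 4×(0.17−0.046)] / (0.089−0.046)
   = 5.51 × 1.5420 / 0.043 = 197.5912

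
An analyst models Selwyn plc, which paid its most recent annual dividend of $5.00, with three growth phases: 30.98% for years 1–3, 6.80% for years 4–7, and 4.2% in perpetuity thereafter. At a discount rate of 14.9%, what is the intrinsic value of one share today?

$98.21

Three-stage DDM. Project D₁…D_7; terminal Gordon value at t=7 with g = 0.042; discount at r = 0.149.
D_1 = 6.5490
D_2 = 8.5779
D_3 = 11.2353
D_4 = 11.9993
D_5 = 12.8153
D_6 = 13.6867
D_7 = 14.6174
TV_7 = 15.2313/(0.149−0.042) = 142.3488
P₀ = Σ Dₜ/(1+r)ᵗ + TV_7/(1+r)^7 = 98.2056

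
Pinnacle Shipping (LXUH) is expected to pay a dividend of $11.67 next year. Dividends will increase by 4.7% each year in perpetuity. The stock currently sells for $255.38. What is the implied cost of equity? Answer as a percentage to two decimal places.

Rearranging the constant-growth DDM: r = D₁/P₀ + g.
r = 11.6700 / 255.38 + 0.047 = 0.04570 + 0.047 = 0.09270

9.27%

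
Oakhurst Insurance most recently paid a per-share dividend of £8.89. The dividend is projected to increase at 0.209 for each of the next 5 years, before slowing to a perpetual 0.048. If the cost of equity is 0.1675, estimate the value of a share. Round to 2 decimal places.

£142.26

Two-stage DDM. Project D₁…D_5 at 0.209, terminal growth 0.048, discount at r = 0.1675.
D_1 = 10.7480
D_2 = 12.9943
D_3 = 15.7102
D_4 = 18.9936
D_5 = 22.9632
Terminal value at t=5: TV = D_6/(r−g) = 24.0655/(0.1675−0.048) = 201.3848
P₀ = 10.7480/(1+0.1675)^1 + 12.9943/(1+0.1675)^2 + 15.7102/(1+0.1675)^3 + 18.9936/(1+0.1675)^4 + 22.9632/(1+0.1675)^5 + 201.3848/(1+0.1675)^5 = 142.2623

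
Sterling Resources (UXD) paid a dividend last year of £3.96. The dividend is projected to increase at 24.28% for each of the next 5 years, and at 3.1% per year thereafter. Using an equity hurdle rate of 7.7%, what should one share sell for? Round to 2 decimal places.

£212.66

Two-stage DDM. Project D₁…D_5 at 0.2428, terminal growth 0.031, discount at r = 0.077.
D_1 = 4.9215
D_2 = 6.1164
D_3 = 7.6015
D_4 = 9.4471
D_5 = 11.7409
Terminal value at t=5: TV = D_6/(r−g) = 12.1049/(0.077−0.031) = 263.1493
P₀ = 4.9215/(1+0.077)^1 + 6.1164/(1+0.077)^2 + 7.6015/(1+0.077)^3 + 9.4471/(1+0.077)^4 + 11.7409/(1+0.077)^5 + 263.1493/(1+0.077)^5 = 212.6551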